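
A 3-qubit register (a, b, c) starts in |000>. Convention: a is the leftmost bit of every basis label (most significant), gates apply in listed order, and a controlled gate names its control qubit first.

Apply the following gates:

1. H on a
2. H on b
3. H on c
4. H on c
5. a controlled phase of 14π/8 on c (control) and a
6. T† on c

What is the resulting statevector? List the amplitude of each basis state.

After the circuit, the state carries amplitude 1/2 on |000>, 0 on |001>, 1/2 on |010>, 0 on |011>, 1/2 on |100>, 0 on |101>, 1/2 on |110>, 0 on |111>. Key observation: gates 3-4 undo each other exactly, leaving only the rest of the circuit to track.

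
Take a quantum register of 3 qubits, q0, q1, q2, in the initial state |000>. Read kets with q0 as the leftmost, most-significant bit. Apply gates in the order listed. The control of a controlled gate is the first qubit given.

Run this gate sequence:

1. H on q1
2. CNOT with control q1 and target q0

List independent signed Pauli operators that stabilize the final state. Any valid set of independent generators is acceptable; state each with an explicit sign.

One valid set of independent stabilizer generators is +XXI, +ZZI, +IIZ (any independent generating set of the same group is equally correct).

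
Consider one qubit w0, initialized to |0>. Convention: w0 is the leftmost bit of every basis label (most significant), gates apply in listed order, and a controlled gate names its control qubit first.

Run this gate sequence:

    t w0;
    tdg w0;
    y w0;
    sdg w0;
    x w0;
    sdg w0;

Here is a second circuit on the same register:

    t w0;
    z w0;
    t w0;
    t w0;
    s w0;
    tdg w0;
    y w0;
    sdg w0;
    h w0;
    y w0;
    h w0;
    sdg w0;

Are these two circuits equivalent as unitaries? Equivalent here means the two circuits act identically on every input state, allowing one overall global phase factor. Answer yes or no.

No: there is an input state on which the two circuits produce genuinely different outputs (not merely differing by a phase).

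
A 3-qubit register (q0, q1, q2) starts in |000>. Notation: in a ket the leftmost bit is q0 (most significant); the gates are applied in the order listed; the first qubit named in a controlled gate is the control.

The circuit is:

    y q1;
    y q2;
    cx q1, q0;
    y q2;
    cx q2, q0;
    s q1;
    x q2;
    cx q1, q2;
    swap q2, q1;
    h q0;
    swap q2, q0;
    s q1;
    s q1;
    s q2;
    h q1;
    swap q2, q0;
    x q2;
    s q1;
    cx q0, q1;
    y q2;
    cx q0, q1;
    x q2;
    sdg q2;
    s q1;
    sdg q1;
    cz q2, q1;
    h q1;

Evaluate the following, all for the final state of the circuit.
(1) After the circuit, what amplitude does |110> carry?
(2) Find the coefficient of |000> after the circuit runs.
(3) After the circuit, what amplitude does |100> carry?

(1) The amplitude on |110> is sqrt(2)*(-1 + I)/4.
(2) |000> carries amplitude sqrt(2)*(1 - I)/4 in the final state.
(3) |100> carries amplitude sqrt(2)*(-1 - I)/4 in the final state.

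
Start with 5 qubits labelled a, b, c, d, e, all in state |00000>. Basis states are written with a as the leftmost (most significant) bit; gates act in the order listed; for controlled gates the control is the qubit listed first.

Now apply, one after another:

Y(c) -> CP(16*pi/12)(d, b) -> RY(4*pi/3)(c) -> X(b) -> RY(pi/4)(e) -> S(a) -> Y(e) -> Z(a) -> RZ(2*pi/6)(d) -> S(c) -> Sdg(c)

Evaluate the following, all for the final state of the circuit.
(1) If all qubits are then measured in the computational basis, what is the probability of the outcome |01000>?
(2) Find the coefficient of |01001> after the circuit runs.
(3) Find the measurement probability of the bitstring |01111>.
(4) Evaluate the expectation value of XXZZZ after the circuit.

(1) The probability of measuring |01000> is 3/8 - 3*sqrt(2)/16. Key observation: steps 10-11 multiply out to the identity, so the circuit reduces to the remaining gates.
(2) |01001> carries amplitude -sqrt(3*sqrt(2) + 6)*exp(5*I*pi/6)/4 in the final state.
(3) Outcome |01111> occurs with probability 0.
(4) The observable XXZZZ averages to 0.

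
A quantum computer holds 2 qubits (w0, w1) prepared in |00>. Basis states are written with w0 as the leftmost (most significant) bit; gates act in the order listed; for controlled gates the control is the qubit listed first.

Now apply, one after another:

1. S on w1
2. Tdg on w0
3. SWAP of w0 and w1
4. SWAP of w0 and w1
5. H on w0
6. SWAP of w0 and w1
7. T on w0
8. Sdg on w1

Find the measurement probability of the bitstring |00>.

A full measurement returns |00> with probability 1/2.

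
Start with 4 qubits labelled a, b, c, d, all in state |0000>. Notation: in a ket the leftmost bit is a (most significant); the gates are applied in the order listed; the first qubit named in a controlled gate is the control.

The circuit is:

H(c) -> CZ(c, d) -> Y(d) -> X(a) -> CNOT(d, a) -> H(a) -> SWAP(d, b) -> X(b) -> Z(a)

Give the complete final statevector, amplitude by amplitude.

The final amplitudes are I/2 on |0000>, I/2 on |0010>, -I/2 on |1000>, -I/2 on |1010>, and 0 on every other basis state.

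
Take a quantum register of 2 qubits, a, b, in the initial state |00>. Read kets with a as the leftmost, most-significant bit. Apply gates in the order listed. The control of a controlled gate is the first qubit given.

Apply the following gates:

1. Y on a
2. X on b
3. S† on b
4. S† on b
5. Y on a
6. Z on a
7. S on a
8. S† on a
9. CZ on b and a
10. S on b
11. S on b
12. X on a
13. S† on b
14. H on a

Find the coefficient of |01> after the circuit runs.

The final state's coefficient on |01> equals -sqrt(2)*I/2. Key observation: steps 7-8 multiply out to the identity, so the circuit reduces to the remaining gates.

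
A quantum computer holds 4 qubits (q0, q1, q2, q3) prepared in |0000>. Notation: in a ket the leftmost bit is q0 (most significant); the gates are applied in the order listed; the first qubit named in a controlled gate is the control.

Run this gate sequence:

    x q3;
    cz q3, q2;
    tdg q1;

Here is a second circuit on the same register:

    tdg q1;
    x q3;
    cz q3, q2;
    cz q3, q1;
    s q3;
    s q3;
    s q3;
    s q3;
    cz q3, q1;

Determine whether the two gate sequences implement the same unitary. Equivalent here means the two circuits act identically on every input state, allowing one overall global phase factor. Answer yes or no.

Yes, they are equivalent — the unitaries differ by at most a global phase.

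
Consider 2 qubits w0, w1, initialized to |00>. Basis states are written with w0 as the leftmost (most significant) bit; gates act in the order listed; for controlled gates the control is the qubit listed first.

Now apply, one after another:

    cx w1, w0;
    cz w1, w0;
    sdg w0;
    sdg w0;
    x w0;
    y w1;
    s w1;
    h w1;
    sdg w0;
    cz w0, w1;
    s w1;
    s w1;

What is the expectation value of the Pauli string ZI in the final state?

The observable ZI averages to -1.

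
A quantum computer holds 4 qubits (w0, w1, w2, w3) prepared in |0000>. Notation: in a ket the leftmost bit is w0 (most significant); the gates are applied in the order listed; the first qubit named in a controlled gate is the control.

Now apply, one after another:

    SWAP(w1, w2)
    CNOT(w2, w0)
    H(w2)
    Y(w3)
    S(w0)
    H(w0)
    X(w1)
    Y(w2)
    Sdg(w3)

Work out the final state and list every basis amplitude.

The resulting statevector has amplitude -I/2 on |0101>, I/2 on |0111>, -I/2 on |1101>, I/2 on |1111>, and 0 on every other basis state.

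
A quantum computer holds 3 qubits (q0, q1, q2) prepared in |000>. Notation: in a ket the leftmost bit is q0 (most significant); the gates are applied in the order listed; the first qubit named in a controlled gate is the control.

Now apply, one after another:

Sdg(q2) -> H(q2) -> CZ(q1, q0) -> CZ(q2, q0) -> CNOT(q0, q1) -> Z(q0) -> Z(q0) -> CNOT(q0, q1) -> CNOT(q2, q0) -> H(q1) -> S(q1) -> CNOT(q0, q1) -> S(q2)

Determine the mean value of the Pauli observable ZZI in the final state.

The expectation value of ZZI is 0. Key observation: steps 5-8 multiply out to the identity, so the circuit reduces to the remaining gates.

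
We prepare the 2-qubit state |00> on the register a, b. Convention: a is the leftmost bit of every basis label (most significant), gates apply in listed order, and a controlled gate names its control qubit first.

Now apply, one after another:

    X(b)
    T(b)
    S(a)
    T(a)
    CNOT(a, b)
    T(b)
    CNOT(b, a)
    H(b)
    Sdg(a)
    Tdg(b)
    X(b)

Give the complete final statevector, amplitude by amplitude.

The resulting statevector has amplitude 0 on |00>, 0 on |01>, sqrt(2)*exp(3*I*pi/4)/2 on |10>, sqrt(2)/2 on |11>.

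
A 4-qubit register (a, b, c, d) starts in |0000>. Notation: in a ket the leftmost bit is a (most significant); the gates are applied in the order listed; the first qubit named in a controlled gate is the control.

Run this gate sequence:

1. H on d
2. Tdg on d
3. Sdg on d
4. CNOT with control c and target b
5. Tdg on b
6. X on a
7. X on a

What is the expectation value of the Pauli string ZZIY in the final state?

The expectation value of ZZIY is -sqrt(2)/2.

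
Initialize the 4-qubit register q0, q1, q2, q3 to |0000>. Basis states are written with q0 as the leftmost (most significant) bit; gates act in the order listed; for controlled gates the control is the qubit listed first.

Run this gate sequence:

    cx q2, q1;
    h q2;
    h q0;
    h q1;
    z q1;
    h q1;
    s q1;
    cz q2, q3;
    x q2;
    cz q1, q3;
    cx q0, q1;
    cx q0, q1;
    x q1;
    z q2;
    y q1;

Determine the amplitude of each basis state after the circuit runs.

The resulting statevector has amplitude -1/2 on |0100>, 1/2 on |0110>, -1/2 on |1100>, 1/2 on |1110>, and 0 on every other basis state. Key observation: gates 11-12 undo each other exactly, leaving only the rest of the circuit to track.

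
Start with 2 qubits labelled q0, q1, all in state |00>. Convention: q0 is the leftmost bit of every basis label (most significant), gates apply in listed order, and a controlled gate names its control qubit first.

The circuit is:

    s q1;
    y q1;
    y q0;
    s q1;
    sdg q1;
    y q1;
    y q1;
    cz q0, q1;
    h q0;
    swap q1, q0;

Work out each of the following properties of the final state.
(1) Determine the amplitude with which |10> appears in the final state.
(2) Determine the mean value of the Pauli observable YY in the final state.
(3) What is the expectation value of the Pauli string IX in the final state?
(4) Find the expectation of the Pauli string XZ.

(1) The final state's coefficient on |10> equals sqrt(2)/2.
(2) In the final state, YY has expectation 0.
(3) In the final state, IX has expectation -1.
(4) The observable XZ averages to 0.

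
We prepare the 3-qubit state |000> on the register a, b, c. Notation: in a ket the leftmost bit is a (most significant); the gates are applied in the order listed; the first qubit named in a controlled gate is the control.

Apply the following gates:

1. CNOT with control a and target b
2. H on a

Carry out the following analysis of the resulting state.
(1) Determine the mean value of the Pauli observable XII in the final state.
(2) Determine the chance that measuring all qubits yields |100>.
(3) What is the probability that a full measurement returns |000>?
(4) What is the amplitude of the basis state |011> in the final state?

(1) The expectation value of XII is 1.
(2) A full measurement returns |100> with probability 1/2.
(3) Outcome |000> occurs with probability 1/2.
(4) |011> carries amplitude 0 in the final state.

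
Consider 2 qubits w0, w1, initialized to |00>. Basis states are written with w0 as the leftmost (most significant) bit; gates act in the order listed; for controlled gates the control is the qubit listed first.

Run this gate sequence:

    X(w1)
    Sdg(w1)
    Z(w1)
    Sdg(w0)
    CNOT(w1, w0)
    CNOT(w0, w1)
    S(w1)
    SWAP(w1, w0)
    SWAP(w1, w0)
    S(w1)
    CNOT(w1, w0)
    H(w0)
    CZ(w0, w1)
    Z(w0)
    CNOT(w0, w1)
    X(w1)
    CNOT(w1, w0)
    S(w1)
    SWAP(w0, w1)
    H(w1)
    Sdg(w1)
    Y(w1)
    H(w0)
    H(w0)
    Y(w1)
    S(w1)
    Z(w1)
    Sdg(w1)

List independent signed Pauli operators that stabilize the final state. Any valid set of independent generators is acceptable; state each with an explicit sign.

The final state is stabilized by the group generated by +YI, -IY; other independent generating sets are equally valid. Key observation: steps 21-26 multiply out to the identity, so the circuit reduces to the remaining gates.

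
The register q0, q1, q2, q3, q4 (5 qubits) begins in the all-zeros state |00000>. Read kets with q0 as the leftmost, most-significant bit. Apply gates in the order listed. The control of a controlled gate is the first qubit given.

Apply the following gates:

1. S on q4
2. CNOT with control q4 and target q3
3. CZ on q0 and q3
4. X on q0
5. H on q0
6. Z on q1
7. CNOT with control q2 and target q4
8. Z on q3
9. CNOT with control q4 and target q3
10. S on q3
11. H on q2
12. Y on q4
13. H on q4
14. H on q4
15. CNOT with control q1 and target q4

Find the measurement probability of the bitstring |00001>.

Outcome |00001> occurs with probability 1/4.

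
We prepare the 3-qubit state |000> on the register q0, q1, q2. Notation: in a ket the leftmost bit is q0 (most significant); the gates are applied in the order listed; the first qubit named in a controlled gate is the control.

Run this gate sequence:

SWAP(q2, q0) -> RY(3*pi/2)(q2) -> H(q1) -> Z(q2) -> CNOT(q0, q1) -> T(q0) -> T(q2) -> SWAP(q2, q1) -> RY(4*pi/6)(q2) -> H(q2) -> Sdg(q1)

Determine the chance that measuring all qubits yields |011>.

A full measurement returns |011> with probability 3/8.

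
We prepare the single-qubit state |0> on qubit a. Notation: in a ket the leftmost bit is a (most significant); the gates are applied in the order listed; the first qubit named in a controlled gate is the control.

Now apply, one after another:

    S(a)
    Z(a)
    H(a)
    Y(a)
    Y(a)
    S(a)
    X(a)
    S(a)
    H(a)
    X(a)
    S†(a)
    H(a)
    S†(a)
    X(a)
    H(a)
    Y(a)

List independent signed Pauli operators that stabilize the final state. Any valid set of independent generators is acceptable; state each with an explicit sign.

The stabilizer group can be generated by +Y, among other valid generating sets.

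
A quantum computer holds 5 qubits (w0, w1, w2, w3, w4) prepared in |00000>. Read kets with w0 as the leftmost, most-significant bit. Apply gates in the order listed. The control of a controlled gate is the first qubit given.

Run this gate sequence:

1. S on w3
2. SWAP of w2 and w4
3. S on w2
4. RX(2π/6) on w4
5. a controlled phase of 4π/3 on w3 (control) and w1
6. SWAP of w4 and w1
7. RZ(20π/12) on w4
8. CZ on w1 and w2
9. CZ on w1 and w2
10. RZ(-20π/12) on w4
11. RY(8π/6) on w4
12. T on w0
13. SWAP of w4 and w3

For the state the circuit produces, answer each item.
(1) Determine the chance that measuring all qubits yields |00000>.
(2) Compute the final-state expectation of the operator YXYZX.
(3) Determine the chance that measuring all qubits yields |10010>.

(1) Outcome |00000> occurs with probability 3/16. Key observation: the block from step 7 through step 10 cancels to the identity and can be dropped.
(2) The observable YXYZX averages to 0.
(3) A full measurement returns |10010> with probability 0.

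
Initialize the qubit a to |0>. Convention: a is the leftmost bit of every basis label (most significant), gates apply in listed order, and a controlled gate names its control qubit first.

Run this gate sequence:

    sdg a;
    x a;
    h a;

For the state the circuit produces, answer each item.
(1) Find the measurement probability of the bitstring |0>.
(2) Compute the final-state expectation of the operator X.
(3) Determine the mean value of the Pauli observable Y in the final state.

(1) Outcome |0> occurs with probability 1/2.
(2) The expectation value of X is -1.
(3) The expectation value of Y is 0.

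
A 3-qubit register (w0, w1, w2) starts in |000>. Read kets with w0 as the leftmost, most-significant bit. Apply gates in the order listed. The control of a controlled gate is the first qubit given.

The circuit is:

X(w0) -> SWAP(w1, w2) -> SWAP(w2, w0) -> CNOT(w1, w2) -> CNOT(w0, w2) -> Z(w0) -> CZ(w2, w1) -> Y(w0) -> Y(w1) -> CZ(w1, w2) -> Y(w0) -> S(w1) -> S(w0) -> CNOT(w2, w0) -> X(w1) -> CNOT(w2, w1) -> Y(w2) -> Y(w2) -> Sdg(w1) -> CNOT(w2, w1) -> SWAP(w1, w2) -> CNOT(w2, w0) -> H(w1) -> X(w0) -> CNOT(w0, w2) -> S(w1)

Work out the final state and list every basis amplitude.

The resulting statevector has amplitude -sqrt(2)*I/2 on |000>, -sqrt(2)/2 on |010>, and 0 on every other basis state.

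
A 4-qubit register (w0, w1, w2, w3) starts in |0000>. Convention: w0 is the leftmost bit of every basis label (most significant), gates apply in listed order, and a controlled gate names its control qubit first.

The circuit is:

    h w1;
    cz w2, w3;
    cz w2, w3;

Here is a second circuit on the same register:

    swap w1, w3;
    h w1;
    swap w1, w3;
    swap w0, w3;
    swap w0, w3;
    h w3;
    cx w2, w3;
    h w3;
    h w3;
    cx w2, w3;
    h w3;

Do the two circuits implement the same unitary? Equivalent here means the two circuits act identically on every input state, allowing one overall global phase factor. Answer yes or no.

No — the two circuits implement different unitaries, even allowing a global phase.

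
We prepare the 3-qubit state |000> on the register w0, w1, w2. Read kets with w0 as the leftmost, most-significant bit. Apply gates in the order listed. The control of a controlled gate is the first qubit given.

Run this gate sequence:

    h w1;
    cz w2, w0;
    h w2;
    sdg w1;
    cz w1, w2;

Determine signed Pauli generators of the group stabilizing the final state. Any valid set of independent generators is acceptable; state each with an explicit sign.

The stabilizer group can be generated by -IYZ, +IZX, +ZII, among other valid generating sets.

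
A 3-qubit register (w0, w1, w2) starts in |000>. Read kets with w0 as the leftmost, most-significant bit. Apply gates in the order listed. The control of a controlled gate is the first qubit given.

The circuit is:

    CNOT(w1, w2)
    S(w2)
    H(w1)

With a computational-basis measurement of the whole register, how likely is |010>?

The probability of measuring |010> is 1/2.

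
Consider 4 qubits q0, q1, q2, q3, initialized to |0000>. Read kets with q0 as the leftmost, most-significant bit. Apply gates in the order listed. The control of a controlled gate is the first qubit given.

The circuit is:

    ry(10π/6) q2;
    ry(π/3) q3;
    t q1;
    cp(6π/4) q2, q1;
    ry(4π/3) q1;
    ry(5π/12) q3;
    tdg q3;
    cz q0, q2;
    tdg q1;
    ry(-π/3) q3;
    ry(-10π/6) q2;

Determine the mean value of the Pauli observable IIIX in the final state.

The observable IIIX averages to 1/4 + sqrt(6)/4.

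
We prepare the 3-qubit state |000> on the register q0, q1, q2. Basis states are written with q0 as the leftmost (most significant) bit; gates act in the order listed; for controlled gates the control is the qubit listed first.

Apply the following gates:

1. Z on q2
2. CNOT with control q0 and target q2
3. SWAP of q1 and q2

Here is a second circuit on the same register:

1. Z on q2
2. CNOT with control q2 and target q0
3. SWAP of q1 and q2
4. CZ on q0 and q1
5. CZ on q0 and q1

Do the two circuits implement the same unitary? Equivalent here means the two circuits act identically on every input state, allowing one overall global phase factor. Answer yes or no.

No, they are not equivalent — no single phase factor reconciles the two unitaries.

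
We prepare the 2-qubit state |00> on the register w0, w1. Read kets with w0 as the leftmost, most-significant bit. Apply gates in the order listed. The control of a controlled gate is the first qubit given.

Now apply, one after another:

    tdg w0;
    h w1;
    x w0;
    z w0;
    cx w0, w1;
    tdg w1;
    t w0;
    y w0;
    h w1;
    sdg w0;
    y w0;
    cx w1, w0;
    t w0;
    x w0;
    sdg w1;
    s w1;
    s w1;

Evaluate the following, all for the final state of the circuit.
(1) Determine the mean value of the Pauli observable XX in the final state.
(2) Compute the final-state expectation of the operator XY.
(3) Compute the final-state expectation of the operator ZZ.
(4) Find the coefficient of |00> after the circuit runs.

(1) The observable XX averages to -1/2.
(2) In the final state, XY has expectation 1/2.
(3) In the final state, ZZ has expectation 1.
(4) The final state's coefficient on |00> equals -I/2 - exp(I*pi/4)/2.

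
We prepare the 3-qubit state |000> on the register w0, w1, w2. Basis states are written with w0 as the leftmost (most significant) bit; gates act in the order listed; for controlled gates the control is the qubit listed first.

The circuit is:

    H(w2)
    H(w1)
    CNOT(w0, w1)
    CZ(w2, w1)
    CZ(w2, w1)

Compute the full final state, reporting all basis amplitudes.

The final amplitudes are 1/2 on |000>, 1/2 on |001>, 1/2 on |010>, 1/2 on |011>, 0 on |100>, 0 on |101>, 0 on |110>, 0 on |111>. Key observation: gates 4-5 undo each other exactly, leaving only the rest of the circuit to track.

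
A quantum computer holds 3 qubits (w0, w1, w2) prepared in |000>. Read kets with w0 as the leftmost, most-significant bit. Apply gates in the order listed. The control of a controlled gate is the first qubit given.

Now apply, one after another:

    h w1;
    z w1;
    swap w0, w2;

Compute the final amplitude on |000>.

The amplitude on |000> is sqrt(2)/2.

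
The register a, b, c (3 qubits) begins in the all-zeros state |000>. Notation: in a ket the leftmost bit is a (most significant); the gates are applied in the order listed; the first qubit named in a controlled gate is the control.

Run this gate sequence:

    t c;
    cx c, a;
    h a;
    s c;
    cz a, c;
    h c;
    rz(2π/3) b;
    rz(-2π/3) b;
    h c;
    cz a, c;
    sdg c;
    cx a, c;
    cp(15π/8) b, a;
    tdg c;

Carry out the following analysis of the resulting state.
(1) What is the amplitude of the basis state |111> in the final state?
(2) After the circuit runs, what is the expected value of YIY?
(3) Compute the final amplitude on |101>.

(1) The amplitude on |111> is 0. Key observation: steps 4-11 multiply out to the identity, so the circuit reduces to the remaining gates.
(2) In the final state, YIY has expectation -sqrt(2)/2.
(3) The amplitude on |101> is -sqrt(2)*exp(3*I*pi/4)/2.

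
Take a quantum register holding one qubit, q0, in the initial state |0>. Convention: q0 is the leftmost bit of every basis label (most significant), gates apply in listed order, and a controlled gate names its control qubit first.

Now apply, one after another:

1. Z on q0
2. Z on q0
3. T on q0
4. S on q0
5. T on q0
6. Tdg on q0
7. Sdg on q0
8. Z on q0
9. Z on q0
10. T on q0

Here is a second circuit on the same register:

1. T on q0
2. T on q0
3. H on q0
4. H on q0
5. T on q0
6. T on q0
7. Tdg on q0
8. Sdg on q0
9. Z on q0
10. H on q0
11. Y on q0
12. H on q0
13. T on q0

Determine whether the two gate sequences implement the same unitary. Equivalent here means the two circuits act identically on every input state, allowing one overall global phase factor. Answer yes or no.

No: there is an input state on which the two circuits produce genuinely different outputs (not merely differing by a phase).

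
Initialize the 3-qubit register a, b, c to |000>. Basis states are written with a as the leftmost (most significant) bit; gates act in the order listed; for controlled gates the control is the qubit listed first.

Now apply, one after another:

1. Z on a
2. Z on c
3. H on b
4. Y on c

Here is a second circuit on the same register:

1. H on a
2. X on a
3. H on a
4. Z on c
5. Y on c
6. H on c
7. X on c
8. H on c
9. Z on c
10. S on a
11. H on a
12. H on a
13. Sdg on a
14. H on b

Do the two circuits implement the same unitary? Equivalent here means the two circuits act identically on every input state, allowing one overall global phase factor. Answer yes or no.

Yes: on every input state the two circuits agree up to one overall phase factor.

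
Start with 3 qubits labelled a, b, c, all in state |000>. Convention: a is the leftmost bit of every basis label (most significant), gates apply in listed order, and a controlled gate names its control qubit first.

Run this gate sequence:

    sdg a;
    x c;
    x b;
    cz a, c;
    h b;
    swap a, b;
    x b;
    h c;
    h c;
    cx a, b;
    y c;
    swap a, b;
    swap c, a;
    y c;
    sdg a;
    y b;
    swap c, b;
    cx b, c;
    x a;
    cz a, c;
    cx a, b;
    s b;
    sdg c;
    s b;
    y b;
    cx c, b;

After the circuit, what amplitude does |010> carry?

|010> carries amplitude 0 in the final state.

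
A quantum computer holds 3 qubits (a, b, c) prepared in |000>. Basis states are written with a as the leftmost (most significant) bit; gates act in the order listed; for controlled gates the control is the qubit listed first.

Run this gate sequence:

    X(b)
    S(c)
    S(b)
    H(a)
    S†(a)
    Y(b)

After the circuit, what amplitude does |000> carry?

|000> carries amplitude sqrt(2)/2 in the final state.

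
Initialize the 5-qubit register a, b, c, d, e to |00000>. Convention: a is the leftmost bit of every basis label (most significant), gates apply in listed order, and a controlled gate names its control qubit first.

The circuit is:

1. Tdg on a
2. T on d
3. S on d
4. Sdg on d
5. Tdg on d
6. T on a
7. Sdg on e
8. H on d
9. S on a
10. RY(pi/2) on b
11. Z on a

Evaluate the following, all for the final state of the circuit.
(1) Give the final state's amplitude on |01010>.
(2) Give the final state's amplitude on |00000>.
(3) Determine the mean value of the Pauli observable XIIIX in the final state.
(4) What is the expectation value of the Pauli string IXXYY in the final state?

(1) The amplitude on |01010> is 1/2. Key observation: gates 1-6 undo each other exactly, leaving only the rest of the circuit to track.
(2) |00000> carries amplitude 1/2 in the final state.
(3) The expectation value of XIIIX is 0.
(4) The observable IXXYY averages to 0.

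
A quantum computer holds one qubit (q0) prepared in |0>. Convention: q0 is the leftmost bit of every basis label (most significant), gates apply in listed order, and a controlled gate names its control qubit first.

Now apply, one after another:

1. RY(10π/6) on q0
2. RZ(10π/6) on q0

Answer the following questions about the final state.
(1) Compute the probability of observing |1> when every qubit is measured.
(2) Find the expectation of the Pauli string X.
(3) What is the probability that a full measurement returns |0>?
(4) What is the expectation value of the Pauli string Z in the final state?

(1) The probability of measuring |1> is 1/4.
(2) In the final state, X has expectation -sqrt(3)/4.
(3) Outcome |0> occurs with probability 3/4.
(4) In the final state, Z has expectation 1/2.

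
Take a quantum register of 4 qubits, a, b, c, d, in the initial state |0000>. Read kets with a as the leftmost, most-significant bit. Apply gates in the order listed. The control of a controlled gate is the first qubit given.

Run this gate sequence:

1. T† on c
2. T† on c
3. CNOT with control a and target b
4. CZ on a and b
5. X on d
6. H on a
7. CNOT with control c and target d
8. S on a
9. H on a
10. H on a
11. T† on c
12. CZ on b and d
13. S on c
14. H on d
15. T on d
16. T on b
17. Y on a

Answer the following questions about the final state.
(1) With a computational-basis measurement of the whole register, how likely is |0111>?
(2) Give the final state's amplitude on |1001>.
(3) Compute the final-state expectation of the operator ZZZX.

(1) A full measurement returns |0111> with probability 0.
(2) |1001> carries amplitude -exp(3*I*pi/4)/2 in the final state.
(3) The expectation value of ZZZX is 0.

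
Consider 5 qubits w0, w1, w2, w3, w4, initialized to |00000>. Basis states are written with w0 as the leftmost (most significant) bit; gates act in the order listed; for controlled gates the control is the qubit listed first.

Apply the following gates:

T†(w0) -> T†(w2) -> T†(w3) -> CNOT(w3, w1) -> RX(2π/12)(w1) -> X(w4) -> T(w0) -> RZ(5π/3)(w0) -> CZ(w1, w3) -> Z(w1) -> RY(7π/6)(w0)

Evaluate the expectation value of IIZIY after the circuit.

In the final state, IIZIY has expectation 0.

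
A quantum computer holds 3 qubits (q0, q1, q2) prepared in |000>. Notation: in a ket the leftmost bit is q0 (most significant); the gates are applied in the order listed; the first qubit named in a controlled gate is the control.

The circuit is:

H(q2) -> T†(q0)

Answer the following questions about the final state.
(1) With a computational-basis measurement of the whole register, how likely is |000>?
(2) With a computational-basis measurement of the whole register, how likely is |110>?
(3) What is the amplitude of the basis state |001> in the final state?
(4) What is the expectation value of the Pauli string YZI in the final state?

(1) Outcome |000> occurs with probability 1/2.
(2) Outcome |110> occurs with probability 0.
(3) The amplitude on |001> is sqrt(2)/2.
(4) In the final state, YZI has expectation 0.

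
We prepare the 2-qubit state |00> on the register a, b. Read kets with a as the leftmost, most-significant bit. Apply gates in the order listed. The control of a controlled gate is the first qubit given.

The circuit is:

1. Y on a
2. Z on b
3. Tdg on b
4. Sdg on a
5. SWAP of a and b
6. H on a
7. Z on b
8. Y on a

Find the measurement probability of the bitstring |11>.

The probability of measuring |11> is 1/2.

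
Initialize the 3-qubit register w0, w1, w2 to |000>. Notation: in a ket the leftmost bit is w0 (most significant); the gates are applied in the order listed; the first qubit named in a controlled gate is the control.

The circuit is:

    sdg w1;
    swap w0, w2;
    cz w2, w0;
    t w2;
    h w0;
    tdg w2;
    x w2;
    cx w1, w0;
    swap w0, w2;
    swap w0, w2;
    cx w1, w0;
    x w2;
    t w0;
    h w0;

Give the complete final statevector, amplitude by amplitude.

The resulting statevector has amplitude 1/2 + exp(I*pi/4)/2 on |000>, 1/2 - exp(I*pi/4)/2 on |100>, and 0 on every other basis state. Key observation: the block from step 7 through step 12 cancels to the identity and can be dropped.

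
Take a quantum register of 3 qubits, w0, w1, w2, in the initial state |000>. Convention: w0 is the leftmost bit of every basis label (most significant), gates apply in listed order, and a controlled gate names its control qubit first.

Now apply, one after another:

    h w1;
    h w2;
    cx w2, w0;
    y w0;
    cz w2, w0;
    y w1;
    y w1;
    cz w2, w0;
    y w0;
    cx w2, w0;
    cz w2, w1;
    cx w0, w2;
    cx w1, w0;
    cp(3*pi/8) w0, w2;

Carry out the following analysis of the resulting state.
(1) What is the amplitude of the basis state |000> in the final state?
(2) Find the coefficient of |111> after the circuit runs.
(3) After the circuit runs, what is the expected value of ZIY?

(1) The final state's coefficient on |000> equals 1/2. Key observation: the block from step 3 through step 10 cancels to the identity and can be dropped.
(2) The amplitude on |111> is -exp(3*I*pi/8)/2.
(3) The observable ZIY averages to (1 - exp(3*I*pi/4))*exp(I*pi/8)/4.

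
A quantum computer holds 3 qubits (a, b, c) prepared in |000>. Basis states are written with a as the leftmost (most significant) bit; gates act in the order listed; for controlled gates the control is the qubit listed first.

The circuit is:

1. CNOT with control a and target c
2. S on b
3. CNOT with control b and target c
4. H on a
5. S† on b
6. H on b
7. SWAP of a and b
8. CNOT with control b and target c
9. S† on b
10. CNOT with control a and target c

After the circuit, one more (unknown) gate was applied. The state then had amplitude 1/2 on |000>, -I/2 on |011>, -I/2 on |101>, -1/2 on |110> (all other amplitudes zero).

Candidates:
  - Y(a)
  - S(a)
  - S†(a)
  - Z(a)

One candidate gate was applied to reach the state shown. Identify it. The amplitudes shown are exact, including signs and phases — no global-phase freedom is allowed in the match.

The applied gate was S†(a).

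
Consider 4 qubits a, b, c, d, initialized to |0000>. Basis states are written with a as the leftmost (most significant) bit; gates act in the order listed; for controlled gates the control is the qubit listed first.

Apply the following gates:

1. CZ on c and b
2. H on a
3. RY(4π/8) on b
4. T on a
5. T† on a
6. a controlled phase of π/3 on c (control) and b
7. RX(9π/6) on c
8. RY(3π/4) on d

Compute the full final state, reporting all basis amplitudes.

After the circuit, the state carries amplitude -sqrt(4 - 2*sqrt(2))/8 on |0000>, -sqrt(2*sqrt(2) + 4)/8 on |0001>, -I*sqrt(4 - 2*sqrt(2))/8 on |0010>, -I*sqrt(2*sqrt(2) + 4)/8 on |0011>, -sqrt(4 - 2*sqrt(2))/8 on |0100>, -sqrt(2*sqrt(2) + 4)/8 on |0101>, -I*sqrt(4 - 2*sqrt(2))/8 on |0110>, -I*sqrt(2*sqrt(2) + 4)/8 on |0111>, -sqrt(4 - 2*sqrt(2))/8 on |1000>, -sqrt(2*sqrt(2) + 4)/8 on |1001>, -I*sqrt(4 - 2*sqrt(2))/8 on |1010>, -I*sqrt(2*sqrt(2) + 4)/8 on |1011>, -sqrt(4 - 2*sqrt(2))/8 on |1100>, -sqrt(2*sqrt(2) + 4)/8 on |1101>, -I*sqrt(4 - 2*sqrt(2))/8 on |1110>, -I*sqrt(2*sqrt(2) + 4)/8 on |1111>.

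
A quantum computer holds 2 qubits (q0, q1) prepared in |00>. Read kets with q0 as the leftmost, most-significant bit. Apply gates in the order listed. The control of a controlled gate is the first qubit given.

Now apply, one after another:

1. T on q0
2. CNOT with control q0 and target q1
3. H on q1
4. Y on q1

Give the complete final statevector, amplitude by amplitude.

The final amplitudes are -sqrt(2)*I/2 on |00>, sqrt(2)*I/2 on |01>, 0 on |10>, 0 on |11>.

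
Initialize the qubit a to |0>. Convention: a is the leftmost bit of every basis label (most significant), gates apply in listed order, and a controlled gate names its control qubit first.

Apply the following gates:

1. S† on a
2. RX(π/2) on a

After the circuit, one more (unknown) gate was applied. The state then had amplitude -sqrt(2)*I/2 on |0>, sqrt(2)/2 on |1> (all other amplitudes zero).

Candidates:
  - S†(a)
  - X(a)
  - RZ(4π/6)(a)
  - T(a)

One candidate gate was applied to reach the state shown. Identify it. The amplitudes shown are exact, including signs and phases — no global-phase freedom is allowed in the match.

The unique candidate consistent with the amplitudes is X(a).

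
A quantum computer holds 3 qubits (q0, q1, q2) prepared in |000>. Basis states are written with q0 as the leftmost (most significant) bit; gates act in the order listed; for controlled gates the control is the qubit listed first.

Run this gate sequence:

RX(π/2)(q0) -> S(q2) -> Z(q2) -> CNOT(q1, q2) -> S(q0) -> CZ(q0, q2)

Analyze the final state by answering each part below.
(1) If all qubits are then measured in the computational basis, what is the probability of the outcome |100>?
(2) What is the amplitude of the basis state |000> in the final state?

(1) A full measurement returns |100> with probability 1/2.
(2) The final state's coefficient on |000> equals sqrt(2)/2.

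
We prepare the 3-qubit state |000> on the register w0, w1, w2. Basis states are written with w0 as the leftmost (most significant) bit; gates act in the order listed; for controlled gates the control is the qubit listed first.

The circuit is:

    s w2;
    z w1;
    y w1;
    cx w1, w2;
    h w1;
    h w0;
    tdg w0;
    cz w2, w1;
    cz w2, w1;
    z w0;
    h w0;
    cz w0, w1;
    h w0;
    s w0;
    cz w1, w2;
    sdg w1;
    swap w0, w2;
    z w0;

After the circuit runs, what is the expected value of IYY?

In the final state, IYY has expectation -1.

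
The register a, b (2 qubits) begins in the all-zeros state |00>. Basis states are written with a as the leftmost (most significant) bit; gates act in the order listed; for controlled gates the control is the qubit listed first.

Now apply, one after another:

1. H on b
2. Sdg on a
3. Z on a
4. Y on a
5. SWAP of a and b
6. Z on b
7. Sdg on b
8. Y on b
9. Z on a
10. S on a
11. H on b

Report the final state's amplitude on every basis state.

The final amplitudes are I/2 on |00>, I/2 on |01>, 1/2 on |10>, 1/2 on |11>.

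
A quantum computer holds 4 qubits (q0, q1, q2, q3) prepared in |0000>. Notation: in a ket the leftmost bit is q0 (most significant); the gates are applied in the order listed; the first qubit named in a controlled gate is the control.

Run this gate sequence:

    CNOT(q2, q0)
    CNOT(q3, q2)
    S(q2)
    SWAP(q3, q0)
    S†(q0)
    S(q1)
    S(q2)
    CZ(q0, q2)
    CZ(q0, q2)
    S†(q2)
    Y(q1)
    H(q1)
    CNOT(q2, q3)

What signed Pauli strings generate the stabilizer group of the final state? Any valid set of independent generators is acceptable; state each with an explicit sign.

One valid set of independent stabilizer generators is -IXII, +ZIII, +IIZI, +IIIZ (any independent generating set of the same group is equally correct).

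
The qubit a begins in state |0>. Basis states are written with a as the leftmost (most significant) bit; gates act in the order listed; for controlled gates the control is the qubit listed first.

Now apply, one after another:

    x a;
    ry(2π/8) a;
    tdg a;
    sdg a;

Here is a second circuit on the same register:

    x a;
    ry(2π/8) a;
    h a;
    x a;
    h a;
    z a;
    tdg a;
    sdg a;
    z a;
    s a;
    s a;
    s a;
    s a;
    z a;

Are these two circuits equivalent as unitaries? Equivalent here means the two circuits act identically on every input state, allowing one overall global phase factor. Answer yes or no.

Yes: on every input state the two circuits agree up to one overall phase factor.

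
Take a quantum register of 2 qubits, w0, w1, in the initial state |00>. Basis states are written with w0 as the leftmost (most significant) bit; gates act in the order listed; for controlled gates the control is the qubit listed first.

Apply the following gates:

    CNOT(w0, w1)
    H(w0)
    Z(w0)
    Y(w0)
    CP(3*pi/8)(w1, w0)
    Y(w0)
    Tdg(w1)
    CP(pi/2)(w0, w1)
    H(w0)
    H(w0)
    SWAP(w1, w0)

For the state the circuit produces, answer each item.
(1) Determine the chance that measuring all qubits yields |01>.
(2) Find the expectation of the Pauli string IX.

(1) The probability of measuring |01> is 1/2. Key observation: steps 9-10 multiply out to the identity, so the circuit reduces to the remaining gates.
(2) In the final state, IX has expectation -1.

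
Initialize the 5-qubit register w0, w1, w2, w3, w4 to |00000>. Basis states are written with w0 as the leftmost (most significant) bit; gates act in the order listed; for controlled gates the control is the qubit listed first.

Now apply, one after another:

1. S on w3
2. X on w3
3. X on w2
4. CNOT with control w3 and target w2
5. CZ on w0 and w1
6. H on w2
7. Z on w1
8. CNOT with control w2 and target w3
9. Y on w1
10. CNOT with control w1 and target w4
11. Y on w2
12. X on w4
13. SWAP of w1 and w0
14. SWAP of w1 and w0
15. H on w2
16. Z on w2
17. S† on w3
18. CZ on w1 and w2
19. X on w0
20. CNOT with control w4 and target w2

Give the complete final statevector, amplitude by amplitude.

After the circuit, the state carries amplitude 1/2 on |11000>, I/2 on |11010>, 1/2 on |11100>, -I/2 on |11110>, and 0 on every other basis state.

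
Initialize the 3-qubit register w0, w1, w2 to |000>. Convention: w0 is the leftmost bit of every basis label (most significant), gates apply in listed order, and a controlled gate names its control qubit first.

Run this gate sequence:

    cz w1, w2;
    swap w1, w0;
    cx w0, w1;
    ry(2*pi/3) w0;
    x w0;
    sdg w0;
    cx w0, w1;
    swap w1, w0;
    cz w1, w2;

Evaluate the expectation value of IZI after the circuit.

The observable IZI averages to 1/2.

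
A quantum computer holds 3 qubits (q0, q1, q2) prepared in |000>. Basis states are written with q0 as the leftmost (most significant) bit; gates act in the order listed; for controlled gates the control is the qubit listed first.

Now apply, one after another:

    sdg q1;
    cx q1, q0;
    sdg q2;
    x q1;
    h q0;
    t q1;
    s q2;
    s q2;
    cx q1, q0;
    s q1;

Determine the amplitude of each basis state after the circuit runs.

The final amplitudes are sqrt(2)*exp(3*I*pi/4)/2 on |010>, sqrt(2)*exp(3*I*pi/4)/2 on |110>, and 0 on every other basis state.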